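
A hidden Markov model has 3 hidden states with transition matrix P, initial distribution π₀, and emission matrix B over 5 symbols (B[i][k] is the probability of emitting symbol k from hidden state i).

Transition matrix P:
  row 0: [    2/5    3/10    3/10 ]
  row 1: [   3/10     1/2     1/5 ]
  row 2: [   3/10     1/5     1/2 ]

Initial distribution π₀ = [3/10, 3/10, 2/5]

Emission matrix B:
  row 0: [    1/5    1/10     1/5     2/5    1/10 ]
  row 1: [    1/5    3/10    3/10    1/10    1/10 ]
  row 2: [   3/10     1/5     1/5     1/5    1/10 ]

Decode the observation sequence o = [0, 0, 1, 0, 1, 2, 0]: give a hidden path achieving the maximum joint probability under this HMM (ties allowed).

path = [2, 2, 2, 2, 2, 2, 2]

t=0: δ = [6.000e-02, 6.000e-02, 1.200e-01]  (obs o_0=0)
t=1: δ = [7.200e-03, 6.000e-03, 1.800e-02]  ψ = [2, 1, 2]  (obs o_1=0)
t=2: δ = [5.400e-04, 1.080e-03, 1.800e-03]  ψ = [2, 2, 2]  (obs o_2=1)
t=3: δ = [1.080e-04, 1.080e-04, 2.700e-04]  ψ = [2, 1, 2]  (obs o_3=0)
t=4: δ = [8.100e-06, 1.620e-05, 2.700e-05]  ψ = [2, 1, 2]  (obs o_4=1)
t=5: δ = [1.620e-06, 2.430e-06, 2.700e-06]  ψ = [2, 1, 2]  (obs o_5=2)
t=6: δ = [1.620e-07, 2.430e-07, 4.050e-07]  ψ = [2, 1, 2]  (obs o_6=0)
backtrack: best end state = 2; path = [2, 2, 2, 2, 2, 2, 2]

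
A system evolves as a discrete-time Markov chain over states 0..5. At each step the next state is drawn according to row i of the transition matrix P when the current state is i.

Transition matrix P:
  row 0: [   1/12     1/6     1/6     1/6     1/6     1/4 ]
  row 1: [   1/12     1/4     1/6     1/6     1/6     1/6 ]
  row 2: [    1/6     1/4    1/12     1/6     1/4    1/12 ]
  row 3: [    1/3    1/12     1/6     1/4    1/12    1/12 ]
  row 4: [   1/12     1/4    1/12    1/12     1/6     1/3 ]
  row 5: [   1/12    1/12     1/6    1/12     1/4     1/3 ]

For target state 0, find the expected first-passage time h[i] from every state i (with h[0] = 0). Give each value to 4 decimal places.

First-step conditioning: h[0] = 0; for i ≠ 0, h[i] = 1 + Σ_k P[i][k]·h[k].
  h[1] = 1 + 1/4·h[1] + 1/6·h[2] + 1/6·h[3] + 1/6·h[4] + 1/6·h[5]
  h[2] = 1 + 1/4·h[1] + 1/12·h[2] + 1/6·h[3] + 1/4·h[4] + 1/12·h[5]
  h[3] = 1 + 1/12·h[1] + 1/6·h[2] + 1/4·h[3] + 1/12·h[4] + 1/12·h[5]
  h[4] = 1 + 1/4·h[1] + 1/12·h[2] + 1/12·h[3] + 1/6·h[4] + 1/3·h[5]
  h[5] = 1 + 1/12·h[1] + 1/6·h[2] + 1/12·h[3] + 1/4·h[4] + 1/3·h[5]
Solving the 5×5 linear system over states ≠ 0 gives exactly h = [0, 1148/151, 1060/151, 828/151, 1188/151, 1184/151] (h[0] = 0 is the target).

h = [0.0000, 7.6026, 7.0199, 5.4834, 7.8675, 7.8411]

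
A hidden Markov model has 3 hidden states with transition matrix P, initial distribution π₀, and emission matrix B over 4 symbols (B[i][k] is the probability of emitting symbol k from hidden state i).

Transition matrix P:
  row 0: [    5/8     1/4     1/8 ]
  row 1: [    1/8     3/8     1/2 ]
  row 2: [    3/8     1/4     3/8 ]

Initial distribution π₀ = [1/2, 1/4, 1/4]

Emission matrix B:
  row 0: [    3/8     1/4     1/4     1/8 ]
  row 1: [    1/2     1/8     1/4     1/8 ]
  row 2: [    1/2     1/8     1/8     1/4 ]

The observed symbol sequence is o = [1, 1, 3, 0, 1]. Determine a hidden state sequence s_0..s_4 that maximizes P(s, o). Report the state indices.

t=0: δ = [1.250e-01, 3.125e-02, 3.125e-02]  (obs o_0=1)
t=1: δ = [1.953e-02, 3.906e-03, 1.953e-03]  ψ = [0, 0, 0]  (obs o_1=1)
t=2: δ = [1.526e-03, 6.104e-04, 6.104e-04]  ψ = [0, 0, 0]  (obs o_2=3)
t=3: δ = [3.576e-04, 1.907e-04, 1.526e-04]  ψ = [0, 0, 1]  (obs o_3=0)
t=4: δ = [5.588e-05, 1.118e-05, 1.192e-05]  ψ = [0, 0, 1]  (obs o_4=1)
backtrack: best end state = 0; path = [0, 0, 0, 0, 0]

path = [0, 0, 0, 0, 0]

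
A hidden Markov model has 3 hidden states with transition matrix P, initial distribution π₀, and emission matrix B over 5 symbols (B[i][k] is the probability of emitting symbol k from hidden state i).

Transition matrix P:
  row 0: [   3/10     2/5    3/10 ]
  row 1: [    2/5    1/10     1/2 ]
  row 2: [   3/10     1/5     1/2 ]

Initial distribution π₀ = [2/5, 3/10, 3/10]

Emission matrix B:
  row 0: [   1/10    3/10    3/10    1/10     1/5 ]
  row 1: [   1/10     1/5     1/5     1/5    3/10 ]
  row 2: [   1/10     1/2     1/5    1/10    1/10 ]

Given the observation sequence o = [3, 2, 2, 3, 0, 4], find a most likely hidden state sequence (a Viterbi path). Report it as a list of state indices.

t=0: δ = [4.000e-02, 6.000e-02, 3.000e-02]  (obs o_0=3)
t=1: δ = [7.200e-03, 3.200e-03, 6.000e-03]  ψ = [1, 0, 1]  (obs o_1=2)
t=2: δ = [6.480e-04, 5.760e-04, 6.000e-04]  ψ = [0, 0, 2]  (obs o_2=2)
t=3: δ = [2.304e-05, 5.184e-05, 3.000e-05]  ψ = [1, 0, 2]  (obs o_3=3)
t=4: δ = [2.074e-06, 9.216e-07, 2.592e-06]  ψ = [1, 0, 1]  (obs o_4=0)
t=5: δ = [1.555e-07, 2.488e-07, 1.296e-07]  ψ = [2, 0, 2]  (obs o_5=4)
backtrack: best end state = 1; path = [1, 0, 0, 1, 0, 1]

path = [1, 0, 0, 1, 0, 1]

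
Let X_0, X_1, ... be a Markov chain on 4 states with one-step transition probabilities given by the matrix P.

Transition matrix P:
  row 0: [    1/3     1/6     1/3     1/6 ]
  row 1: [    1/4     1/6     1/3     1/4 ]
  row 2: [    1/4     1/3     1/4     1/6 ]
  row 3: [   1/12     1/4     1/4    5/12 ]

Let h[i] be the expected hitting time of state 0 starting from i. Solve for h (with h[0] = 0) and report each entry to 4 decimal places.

First-step conditioning: h[0] = 0; for i ≠ 0, h[i] = 1 + Σ_k P[i][k]·h[k].
  h[1] = 1 + 1/6·h[1] + 1/3·h[2] + 1/4·h[3]
  h[2] = 1 + 1/3·h[1] + 1/4·h[2] + 1/6·h[3]
  h[3] = 1 + 1/4·h[1] + 1/4·h[2] + 5/12·h[3]
Solving the 3×3 linear system over states ≠ 0 gives exactly h = [0, 1548/317, 1524/317, 1860/317] (h[0] = 0 is the target).

h = [0.0000, 4.8833, 4.8076, 5.8675]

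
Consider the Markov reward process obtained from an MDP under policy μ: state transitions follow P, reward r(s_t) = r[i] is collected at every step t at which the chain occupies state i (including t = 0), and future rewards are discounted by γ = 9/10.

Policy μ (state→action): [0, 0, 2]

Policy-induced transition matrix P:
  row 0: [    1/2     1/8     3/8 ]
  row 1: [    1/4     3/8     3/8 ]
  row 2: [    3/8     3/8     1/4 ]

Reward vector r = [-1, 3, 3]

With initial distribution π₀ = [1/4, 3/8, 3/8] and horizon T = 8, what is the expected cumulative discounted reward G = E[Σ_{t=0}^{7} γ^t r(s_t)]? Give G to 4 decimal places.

t=0: π = [0.2500, 0.3750, 0.3750], E[r] = 2.0000, γ^t·E[r] = 2.000000, running G = 2.000000
t=1: π = [0.3594, 0.3125, 0.3281], E[r] = 1.5625, γ^t·E[r] = 1.406250, running G = 3.406250
t=2: π = [0.3809, 0.2852, 0.3340], E[r] = 1.4766, γ^t·E[r] = 1.196016, running G = 4.602266
t=3: π = [0.3870, 0.2798, 0.3333], E[r] = 1.4521, γ^t·E[r] = 1.058616, running G = 5.660882
t=4: π = [0.3884, 0.2783, 0.3333], E[r] = 1.4464, γ^t·E[r] = 0.948990, running G = 6.609872
t=5: π = [0.3888, 0.2779, 0.3333], E[r] = 1.4449, γ^t·E[r] = 0.853217, running G = 7.463090
t=6: π = [0.3889, 0.2778, 0.3333], E[r] = 1.4446, γ^t·E[r] = 0.767702, running G = 8.230791
t=7: π = [0.3889, 0.2778, 0.3333], E[r] = 1.4445, γ^t·E[r] = 0.690888, running G = 8.921679

G = 8.9217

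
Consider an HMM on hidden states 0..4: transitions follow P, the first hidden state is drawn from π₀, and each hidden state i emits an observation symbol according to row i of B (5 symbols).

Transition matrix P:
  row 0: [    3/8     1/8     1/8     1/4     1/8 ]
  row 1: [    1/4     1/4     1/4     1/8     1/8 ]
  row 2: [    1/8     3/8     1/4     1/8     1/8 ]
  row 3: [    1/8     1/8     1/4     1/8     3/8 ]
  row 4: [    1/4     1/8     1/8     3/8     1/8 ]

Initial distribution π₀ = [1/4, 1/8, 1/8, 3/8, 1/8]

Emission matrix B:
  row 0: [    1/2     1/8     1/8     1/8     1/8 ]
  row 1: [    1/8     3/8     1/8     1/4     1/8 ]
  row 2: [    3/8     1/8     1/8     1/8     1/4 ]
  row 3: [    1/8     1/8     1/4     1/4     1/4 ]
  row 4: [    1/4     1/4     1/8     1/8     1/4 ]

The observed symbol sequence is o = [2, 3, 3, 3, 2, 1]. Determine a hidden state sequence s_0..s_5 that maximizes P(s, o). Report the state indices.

path = [3, 4, 3, 4, 3, 4]

t=0: δ = [3.125e-02, 1.562e-02, 1.562e-02, 9.375e-02, 1.562e-02]  (obs o_0=2)
t=1: δ = [1.465e-03, 2.930e-03, 2.930e-03, 2.930e-03, 4.395e-03]  ψ = [0, 3, 3, 3, 3]  (obs o_1=3)
t=2: δ = [1.373e-04, 2.747e-04, 9.155e-05, 4.120e-04, 1.373e-04]  ψ = [4, 2, 1, 4, 3]  (obs o_2=3)
t=3: δ = [8.583e-06, 1.717e-05, 1.287e-05, 1.287e-05, 1.931e-05]  ψ = [1, 1, 3, 3, 3]  (obs o_3=3)
t=4: δ = [6.035e-07, 6.035e-07, 5.364e-07, 1.810e-06, 6.035e-07]  ψ = [4, 2, 1, 4, 3]  (obs o_4=2)
t=5: δ = [2.829e-08, 8.487e-08, 5.658e-08, 2.829e-08, 1.697e-07]  ψ = [0, 3, 3, 3, 3]  (obs o_5=1)
backtrack: best end state = 4; path = [3, 4, 3, 4, 3, 4]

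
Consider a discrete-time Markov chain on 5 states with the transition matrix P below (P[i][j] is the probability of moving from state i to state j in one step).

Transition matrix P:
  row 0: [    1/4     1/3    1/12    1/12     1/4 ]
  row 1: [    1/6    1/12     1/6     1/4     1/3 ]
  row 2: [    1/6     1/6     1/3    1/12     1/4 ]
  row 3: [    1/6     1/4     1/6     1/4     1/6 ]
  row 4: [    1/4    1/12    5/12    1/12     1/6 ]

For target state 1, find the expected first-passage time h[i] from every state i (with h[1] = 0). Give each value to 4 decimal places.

First-step conditioning: h[1] = 0; for i ≠ 1, h[i] = 1 + Σ_k P[i][k]·h[k].
  h[0] = 1 + 1/4·h[0] + 1/12·h[2] + 1/12·h[3] + 1/4·h[4]
  h[2] = 1 + 1/6·h[0] + 1/3·h[2] + 1/12·h[3] + 1/4·h[4]
  h[3] = 1 + 1/6·h[0] + 1/6·h[2] + 1/4·h[3] + 1/6·h[4]
  h[4] = 1 + 1/4·h[0] + 5/12·h[2] + 1/12·h[3] + 1/6·h[4]
Solving the 4×4 linear system over states ≠ 1 gives exactly h = [7020/1631, 0, 8580/1631, 7668/1631, 9120/1631] (h[1] = 0 is the target).

h = [4.3041, 0.0000, 5.2606, 4.7014, 5.5917]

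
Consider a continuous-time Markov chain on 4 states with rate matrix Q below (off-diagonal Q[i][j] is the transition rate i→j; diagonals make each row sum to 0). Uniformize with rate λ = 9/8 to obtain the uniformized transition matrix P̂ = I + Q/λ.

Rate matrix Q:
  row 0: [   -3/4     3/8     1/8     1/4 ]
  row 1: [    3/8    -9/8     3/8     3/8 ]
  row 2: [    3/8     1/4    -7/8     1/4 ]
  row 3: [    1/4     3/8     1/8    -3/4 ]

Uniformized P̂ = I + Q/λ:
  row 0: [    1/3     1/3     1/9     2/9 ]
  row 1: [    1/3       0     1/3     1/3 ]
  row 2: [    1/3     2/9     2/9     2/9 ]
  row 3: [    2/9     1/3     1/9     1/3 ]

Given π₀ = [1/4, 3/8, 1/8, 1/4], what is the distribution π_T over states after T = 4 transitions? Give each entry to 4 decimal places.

π = [0.3022, 0.2355, 0.1832, 0.2791]

t=0: π = [0.2500, 0.3750, 0.1250, 0.2500]
t=1: π = [0.3056, 0.1944, 0.2083, 0.2917]
t=2: π = [0.3009, 0.2454, 0.1775, 0.2762]
t=3: π = [0.3026, 0.2318, 0.1854, 0.2802]
t=4: π = [0.3022, 0.2355, 0.1832, 0.2791]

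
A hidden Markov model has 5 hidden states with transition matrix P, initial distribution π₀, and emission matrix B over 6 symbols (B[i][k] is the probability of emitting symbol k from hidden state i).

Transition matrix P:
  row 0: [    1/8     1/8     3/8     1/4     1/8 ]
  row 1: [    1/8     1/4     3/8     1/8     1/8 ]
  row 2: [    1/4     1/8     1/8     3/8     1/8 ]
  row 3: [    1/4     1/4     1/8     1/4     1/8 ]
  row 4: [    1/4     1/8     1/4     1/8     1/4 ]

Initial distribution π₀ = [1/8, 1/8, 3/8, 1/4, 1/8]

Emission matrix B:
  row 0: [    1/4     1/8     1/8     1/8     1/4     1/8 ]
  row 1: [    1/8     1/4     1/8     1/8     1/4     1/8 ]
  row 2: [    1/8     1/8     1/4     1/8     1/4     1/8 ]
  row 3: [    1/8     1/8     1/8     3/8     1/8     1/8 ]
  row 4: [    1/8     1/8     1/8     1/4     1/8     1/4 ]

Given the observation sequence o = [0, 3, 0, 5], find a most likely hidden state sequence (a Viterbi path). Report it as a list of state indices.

path = [2, 3, 0, 2]

t=0: δ = [3.125e-02, 1.562e-02, 4.688e-02, 3.125e-02, 1.562e-02]  (obs o_0=0)
t=1: δ = [1.465e-03, 9.766e-04, 1.465e-03, 6.592e-03, 1.465e-03]  ψ = [2, 3, 0, 2, 2]  (obs o_1=3)
t=2: δ = [4.120e-04, 2.060e-04, 1.030e-04, 2.060e-04, 1.030e-04]  ψ = [3, 3, 3, 3, 3]  (obs o_2=0)
t=3: δ = [6.437e-06, 6.437e-06, 1.931e-05, 1.287e-05, 1.287e-05]  ψ = [0, 0, 0, 0, 0]  (obs o_3=5)
backtrack: best end state = 2; path = [2, 3, 0, 2]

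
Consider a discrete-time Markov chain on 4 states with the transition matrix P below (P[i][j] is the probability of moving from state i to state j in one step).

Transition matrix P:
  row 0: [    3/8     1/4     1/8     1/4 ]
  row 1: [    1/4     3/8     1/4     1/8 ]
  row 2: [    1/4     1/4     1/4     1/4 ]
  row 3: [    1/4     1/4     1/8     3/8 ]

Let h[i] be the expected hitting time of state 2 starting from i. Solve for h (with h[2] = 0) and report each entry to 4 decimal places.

First-step conditioning: h[2] = 0; for i ≠ 2, h[i] = 1 + Σ_k P[i][k]·h[k].
  h[0] = 1 + 3/8·h[0] + 1/4·h[1] + 1/4·h[3]
  h[1] = 1 + 1/4·h[0] + 3/8·h[1] + 1/8·h[3]
  h[3] = 1 + 1/4·h[0] + 1/4·h[1] + 3/8·h[3]
Solving the 3×3 linear system over states ≠ 2 gives exactly h = [56/9, 16/3, 0, 56/9] (h[2] = 0 is the target).

h = [6.2222, 5.3333, 0.0000, 6.2222]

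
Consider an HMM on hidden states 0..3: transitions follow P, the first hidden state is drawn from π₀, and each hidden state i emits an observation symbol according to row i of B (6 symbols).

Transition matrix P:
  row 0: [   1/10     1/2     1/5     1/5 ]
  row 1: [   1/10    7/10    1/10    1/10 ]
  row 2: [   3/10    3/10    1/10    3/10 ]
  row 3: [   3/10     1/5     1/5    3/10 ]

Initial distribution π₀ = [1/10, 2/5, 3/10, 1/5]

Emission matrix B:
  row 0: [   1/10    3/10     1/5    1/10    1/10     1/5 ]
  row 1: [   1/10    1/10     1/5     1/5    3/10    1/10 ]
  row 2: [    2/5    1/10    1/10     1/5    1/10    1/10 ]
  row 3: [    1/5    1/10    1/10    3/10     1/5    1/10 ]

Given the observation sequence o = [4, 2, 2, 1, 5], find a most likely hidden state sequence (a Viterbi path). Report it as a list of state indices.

t=0: δ = [1.000e-02, 1.200e-01, 3.000e-02, 4.000e-02]  (obs o_0=4)
t=1: δ = [2.400e-03, 1.680e-02, 1.200e-03, 1.200e-03]  ψ = [1, 1, 1, 1]  (obs o_1=2)
t=2: δ = [3.360e-04, 2.352e-03, 1.680e-04, 1.680e-04]  ψ = [1, 1, 1, 1]  (obs o_2=2)
t=3: δ = [7.056e-05, 1.646e-04, 2.352e-05, 2.352e-05]  ψ = [1, 1, 1, 1]  (obs o_3=1)
t=4: δ = [3.293e-06, 1.152e-05, 1.646e-06, 1.646e-06]  ψ = [1, 1, 1, 1]  (obs o_4=5)
backtrack: best end state = 1; path = [1, 1, 1, 1, 1]

path = [1, 1, 1, 1, 1]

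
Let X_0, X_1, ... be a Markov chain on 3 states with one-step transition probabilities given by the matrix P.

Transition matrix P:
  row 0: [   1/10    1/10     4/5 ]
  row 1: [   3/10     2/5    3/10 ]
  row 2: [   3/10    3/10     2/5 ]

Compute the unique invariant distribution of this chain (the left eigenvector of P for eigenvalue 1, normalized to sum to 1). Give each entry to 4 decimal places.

π = [0.2500, 0.2778, 0.4722]

Balance equations π_j = Σ_i π_i·P[i][j]:
  π_0 = 1/10·π_0 + 3/10·π_1 + 3/10·π_2
  π_1 = 1/10·π_0 + 2/5·π_1 + 3/10·π_2
  normalize: π_0 + π_1 + π_2 = 1
Solving the linear system gives exactly π = [1/4, 5/18, 17/36].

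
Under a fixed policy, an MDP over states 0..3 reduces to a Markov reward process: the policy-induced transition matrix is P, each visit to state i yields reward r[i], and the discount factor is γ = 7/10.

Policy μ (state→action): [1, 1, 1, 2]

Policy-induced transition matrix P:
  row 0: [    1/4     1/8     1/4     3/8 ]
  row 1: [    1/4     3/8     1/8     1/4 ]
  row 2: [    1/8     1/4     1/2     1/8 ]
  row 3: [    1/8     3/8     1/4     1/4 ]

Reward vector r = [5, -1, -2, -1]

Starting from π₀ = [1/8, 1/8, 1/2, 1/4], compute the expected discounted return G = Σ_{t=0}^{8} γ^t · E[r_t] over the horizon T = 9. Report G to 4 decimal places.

t=0: π = [0.1250, 0.1250, 0.5000, 0.2500], E[r] = -0.7500, γ^t·E[r] = -0.750000, running G = -0.750000
t=1: π = [0.1563, 0.2813, 0.3594, 0.2031], E[r] = -0.4219, γ^t·E[r] = -0.295313, running G = -1.045313
t=2: π = [0.1797, 0.2910, 0.3047, 0.2246], E[r] = -0.2266, γ^t·E[r] = -0.111016, running G = -1.156328
t=3: π = [0.1838, 0.2920, 0.2898, 0.2344], E[r] = -0.1868, γ^t·E[r] = -0.064061, running G = -1.220389
t=4: π = [0.1845, 0.2928, 0.2859, 0.2368], E[r] = -0.1791, γ^t·E[r] = -0.042996, running G = -1.263386
t=5: π = [0.1847, 0.2931, 0.2849, 0.2373], E[r] = -0.1769, γ^t·E[r] = -0.029734, running G = -1.293120
t=6: π = [0.1847, 0.2932, 0.2846, 0.2375], E[r] = -0.1762, γ^t·E[r] = -0.020733, running G = -1.313853
t=7: π = [0.1847, 0.2932, 0.2845, 0.2375], E[r] = -0.1760, γ^t·E[r] = -0.014497, running G = -1.328350
t=8: π = [0.1847, 0.2933, 0.2845, 0.2375], E[r] = -0.1760, γ^t·E[r] = -0.010145, running G = -1.338495

G = -1.3385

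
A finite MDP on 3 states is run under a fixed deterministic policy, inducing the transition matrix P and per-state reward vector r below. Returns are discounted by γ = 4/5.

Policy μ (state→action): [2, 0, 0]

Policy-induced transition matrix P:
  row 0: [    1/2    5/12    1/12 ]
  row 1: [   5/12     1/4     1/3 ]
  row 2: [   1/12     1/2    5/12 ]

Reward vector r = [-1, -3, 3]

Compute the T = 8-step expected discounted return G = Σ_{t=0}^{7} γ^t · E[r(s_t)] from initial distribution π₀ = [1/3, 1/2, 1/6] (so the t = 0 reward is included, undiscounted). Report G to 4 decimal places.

t=0: π = [0.3333, 0.5000, 0.1667], E[r] = -1.3333, γ^t·E[r] = -1.333333, running G = -1.333333
t=1: π = [0.3889, 0.3472, 0.2639], E[r] = -0.6389, γ^t·E[r] = -0.511111, running G = -1.844444
t=2: π = [0.3611, 0.3808, 0.2581], E[r] = -0.7292, γ^t·E[r] = -0.466667, running G = -2.311111
t=3: π = [0.3607, 0.3747, 0.2646], E[r] = -0.6912, γ^t·E[r] = -0.353877, running G = -2.664988
t=4: π = [0.3585, 0.3763, 0.2652], E[r] = -0.6917, γ^t·E[r] = -0.283332, running G = -2.948319
t=5: π = [0.3581, 0.3761, 0.2658], E[r] = -0.6889, γ^t·E[r] = -0.225745, running G = -3.174064
t=6: π = [0.3579, 0.3761, 0.2659], E[r] = -0.6885, γ^t·E[r] = -0.180484, running G = -3.354549
t=7: π = [0.3578, 0.3761, 0.2660], E[r] = -0.6882, γ^t·E[r] = -0.144328, running G = -3.498876

G = -3.4989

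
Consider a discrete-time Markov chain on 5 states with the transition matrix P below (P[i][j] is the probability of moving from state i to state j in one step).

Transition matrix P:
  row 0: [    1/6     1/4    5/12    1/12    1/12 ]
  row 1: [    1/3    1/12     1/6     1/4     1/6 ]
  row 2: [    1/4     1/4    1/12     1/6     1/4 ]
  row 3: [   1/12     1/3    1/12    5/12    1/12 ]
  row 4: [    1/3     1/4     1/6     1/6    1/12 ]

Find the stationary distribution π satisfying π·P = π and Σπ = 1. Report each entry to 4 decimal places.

Balance equations π_j = Σ_i π_i·P[i][j]:
  π_0 = 1/6·π_0 + 1/3·π_1 + 1/4·π_2 + 1/12·π_3 + 1/3·π_4
  π_1 = 1/4·π_0 + 1/12·π_1 + 1/4·π_2 + 1/3·π_3 + 1/4·π_4
  π_2 = 5/12·π_0 + 1/6·π_1 + 1/12·π_2 + 1/12·π_3 + 1/6·π_4
  π_3 = 1/12·π_0 + 1/4·π_1 + 1/6·π_2 + 5/12·π_3 + 1/6·π_4
  normalize: π_0 + π_1 + π_2 + π_3 + π_4 = 1
Solving the linear system gives exactly π = [5072/22593, 5201/22593, 4259/22593, 5035/22593, 178/1329].

π = [0.2245, 0.2302, 0.1885, 0.2229, 0.1339]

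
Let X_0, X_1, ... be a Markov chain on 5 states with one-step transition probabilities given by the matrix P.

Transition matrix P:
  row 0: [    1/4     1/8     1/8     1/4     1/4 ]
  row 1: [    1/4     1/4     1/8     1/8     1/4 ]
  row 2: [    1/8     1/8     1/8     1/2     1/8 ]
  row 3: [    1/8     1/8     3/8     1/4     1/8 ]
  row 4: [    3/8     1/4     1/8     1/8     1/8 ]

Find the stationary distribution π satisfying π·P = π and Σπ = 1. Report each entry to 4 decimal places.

π = [0.2162, 0.1676, 0.1886, 0.2546, 0.1730]

Balance equations π_j = Σ_i π_i·P[i][j]:
  π_0 = 1/4·π_0 + 1/4·π_1 + 1/8·π_2 + 1/8·π_3 + 3/8·π_4
  π_1 = 1/8·π_0 + 1/4·π_1 + 1/8·π_2 + 1/8·π_3 + 1/4·π_4
  π_2 = 1/8·π_0 + 1/8·π_1 + 1/8·π_2 + 3/8·π_3 + 1/8·π_4
  π_3 = 1/4·π_0 + 1/8·π_1 + 1/2·π_2 + 1/4·π_3 + 1/8·π_4
  normalize: π_0 + π_1 + π_2 + π_3 + π_4 = 1
Solving the linear system gives exactly π = [8/37, 31/185, 349/1850, 471/1850, 32/185].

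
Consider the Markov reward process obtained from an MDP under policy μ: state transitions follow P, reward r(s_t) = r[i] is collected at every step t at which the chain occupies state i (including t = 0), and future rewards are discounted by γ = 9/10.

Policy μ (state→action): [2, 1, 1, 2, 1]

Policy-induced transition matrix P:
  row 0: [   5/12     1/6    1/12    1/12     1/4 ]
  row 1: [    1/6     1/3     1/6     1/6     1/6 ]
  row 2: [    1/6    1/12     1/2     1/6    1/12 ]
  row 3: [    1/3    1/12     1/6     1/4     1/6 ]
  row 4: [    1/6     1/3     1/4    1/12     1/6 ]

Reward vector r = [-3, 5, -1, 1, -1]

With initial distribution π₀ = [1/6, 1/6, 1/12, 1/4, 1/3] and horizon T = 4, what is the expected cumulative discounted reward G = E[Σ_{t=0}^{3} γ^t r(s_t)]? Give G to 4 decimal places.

t=0: π = [0.1667, 0.1667, 0.0833, 0.2500, 0.3333], E[r] = 0.1667, γ^t·E[r] = 0.166667, running G = 0.166667
t=1: π = [0.2500, 0.2222, 0.2083, 0.1458, 0.1736], E[r] = 0.1250, γ^t·E[r] = 0.112500, running G = 0.279167
t=2: π = [0.2535, 0.2031, 0.2297, 0.1435, 0.1701], E[r] = -0.0012, γ^t·E[r] = -0.000938, running G = 0.278229
t=3: π = [0.2540, 0.1978, 0.2363, 0.1433, 0.1686], E[r] = -0.0346, γ^t·E[r] = -0.025242, running G = 0.252987

G = 0.2530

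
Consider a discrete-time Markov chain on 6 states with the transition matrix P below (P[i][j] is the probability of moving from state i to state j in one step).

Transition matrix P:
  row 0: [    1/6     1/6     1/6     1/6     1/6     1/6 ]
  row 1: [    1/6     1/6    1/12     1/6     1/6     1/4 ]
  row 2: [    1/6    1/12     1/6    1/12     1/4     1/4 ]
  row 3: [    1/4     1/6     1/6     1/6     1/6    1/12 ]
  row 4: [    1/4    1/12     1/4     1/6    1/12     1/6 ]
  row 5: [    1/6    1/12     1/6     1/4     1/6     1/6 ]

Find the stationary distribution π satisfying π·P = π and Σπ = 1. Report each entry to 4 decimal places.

Balance equations π_j = Σ_i π_i·P[i][j]:
  π_0 = 1/6·π_0 + 1/6·π_1 + 1/6·π_2 + 1/4·π_3 + 1/4·π_4 + 1/6·π_5
  π_1 = 1/6·π_0 + 1/6·π_1 + 1/12·π_2 + 1/6·π_3 + 1/12·π_4 + 1/12·π_5
  π_2 = 1/6·π_0 + 1/12·π_1 + 1/6·π_2 + 1/6·π_3 + 1/4·π_4 + 1/6·π_5
  π_3 = 1/6·π_0 + 1/6·π_1 + 1/12·π_2 + 1/6·π_3 + 1/6·π_4 + 1/4·π_5
  π_4 = 1/6·π_0 + 1/6·π_1 + 1/4·π_2 + 1/6·π_3 + 1/12·π_4 + 1/6·π_5
  normalize: π_0 + π_1 + π_2 + π_3 + π_4 + π_5 = 1
Solving the linear system gives exactly π = [17465/89787, 33346/269361, 45862/269361, 45050/269361, 44968/269361, 47740/269361].

π = [0.1945, 0.1238, 0.1703, 0.1672, 0.1669, 0.1772]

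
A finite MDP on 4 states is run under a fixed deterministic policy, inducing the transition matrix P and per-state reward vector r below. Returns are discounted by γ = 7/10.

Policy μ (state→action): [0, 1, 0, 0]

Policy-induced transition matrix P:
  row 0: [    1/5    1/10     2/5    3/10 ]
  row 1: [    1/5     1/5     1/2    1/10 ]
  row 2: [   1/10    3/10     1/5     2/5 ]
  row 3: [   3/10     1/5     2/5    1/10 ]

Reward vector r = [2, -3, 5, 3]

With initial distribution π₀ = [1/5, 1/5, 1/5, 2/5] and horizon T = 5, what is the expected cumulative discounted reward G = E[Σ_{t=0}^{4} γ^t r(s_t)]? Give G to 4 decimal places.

G = 6.0135

t=0: π = [0.2000, 0.2000, 0.2000, 0.4000], E[r] = 2.0000, γ^t·E[r] = 2.000000, running G = 2.000000
t=1: π = [0.2200, 0.2000, 0.3800, 0.2000], E[r] = 2.3400, γ^t·E[r] = 1.638000, running G = 3.638000
t=2: π = [0.1820, 0.2160, 0.3440, 0.2580], E[r] = 2.2100, γ^t·E[r] = 1.082900, running G = 4.720900
t=3: π = [0.1914, 0.2162, 0.3528, 0.2396], E[r] = 2.2170, γ^t·E[r] = 0.760431, running G = 5.481331
t=4: π = [0.1887, 0.2161, 0.3511, 0.2441], E[r] = 2.2166, γ^t·E[r] = 0.532206, running G = 6.013537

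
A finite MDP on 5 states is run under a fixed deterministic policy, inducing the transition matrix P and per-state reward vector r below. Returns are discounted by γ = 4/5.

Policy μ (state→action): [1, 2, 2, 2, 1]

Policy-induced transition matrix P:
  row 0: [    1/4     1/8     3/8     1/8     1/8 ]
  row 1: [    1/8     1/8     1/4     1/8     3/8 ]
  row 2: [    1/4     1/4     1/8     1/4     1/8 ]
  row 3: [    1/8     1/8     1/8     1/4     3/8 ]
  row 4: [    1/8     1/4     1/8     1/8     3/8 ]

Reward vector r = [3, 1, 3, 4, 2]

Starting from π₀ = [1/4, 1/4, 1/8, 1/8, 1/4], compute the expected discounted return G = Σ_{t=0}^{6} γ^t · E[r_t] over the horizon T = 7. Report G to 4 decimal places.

t=0: π = [0.2500, 0.2500, 0.1250, 0.1250, 0.2500], E[r] = 2.3750, γ^t·E[r] = 2.375000, running G = 2.375000
t=1: π = [0.1719, 0.1719, 0.2188, 0.1563, 0.2813], E[r] = 2.5313, γ^t·E[r] = 2.025000, running G = 4.400000
t=2: π = [0.1738, 0.1875, 0.1895, 0.1719, 0.2773], E[r] = 2.5195, γ^t·E[r] = 1.612500, running G = 6.012500
t=3: π = [0.1704, 0.1833, 0.1919, 0.1702, 0.2842], E[r] = 2.5193, γ^t·E[r] = 1.289875, running G = 7.302375
t=4: π = [0.1703, 0.1845, 0.1905, 0.1703, 0.2844], E[r] = 2.5168, γ^t·E[r] = 1.030888, running G = 8.333263
t=5: π = [0.1701, 0.1844, 0.1906, 0.1701, 0.2848], E[r] = 2.5166, γ^t·E[r] = 0.824628, running G = 9.157890
t=6: π = [0.1701, 0.1844, 0.1906, 0.1701, 0.2848], E[r] = 2.5164, γ^t·E[r] = 0.659664, running G = 9.817554

G = 9.8176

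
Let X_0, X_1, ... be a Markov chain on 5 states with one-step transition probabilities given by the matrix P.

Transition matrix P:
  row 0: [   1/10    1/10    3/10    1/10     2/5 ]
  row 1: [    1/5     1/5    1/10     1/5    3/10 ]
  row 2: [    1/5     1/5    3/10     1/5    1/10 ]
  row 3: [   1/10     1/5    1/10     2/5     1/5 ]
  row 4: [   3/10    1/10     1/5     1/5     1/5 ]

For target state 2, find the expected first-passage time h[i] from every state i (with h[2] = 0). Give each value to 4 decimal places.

h = [4.9068, 6.0965, 0.0000, 6.3280, 5.4341]

First-step conditioning: h[2] = 0; for i ≠ 2, h[i] = 1 + Σ_k P[i][k]·h[k].
  h[0] = 1 + 1/10·h[0] + 1/10·h[1] + 1/10·h[3] + 2/5·h[4]
  h[1] = 1 + 1/5·h[0] + 1/5·h[1] + 1/5·h[3] + 3/10·h[4]
  h[3] = 1 + 1/10·h[0] + 1/5·h[1] + 2/5·h[3] + 1/5·h[4]
  h[4] = 1 + 3/10·h[0] + 1/10·h[1] + 1/5·h[3] + 1/5·h[4]
Solving the 4×4 linear system over states ≠ 2 gives exactly h = [1526/311, 1896/311, 0, 1968/311, 1690/311] (h[2] = 0 is the target).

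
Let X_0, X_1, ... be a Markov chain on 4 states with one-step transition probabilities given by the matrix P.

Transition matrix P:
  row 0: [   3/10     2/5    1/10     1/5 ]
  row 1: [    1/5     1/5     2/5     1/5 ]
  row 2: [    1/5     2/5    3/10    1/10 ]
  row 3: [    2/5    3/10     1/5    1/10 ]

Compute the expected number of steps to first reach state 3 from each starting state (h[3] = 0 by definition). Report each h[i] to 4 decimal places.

h = [5.7143, 5.8929, 6.4286, 0.0000]

First-step conditioning: h[3] = 0; for i ≠ 3, h[i] = 1 + Σ_k P[i][k]·h[k].
  h[0] = 1 + 3/10·h[0] + 2/5·h[1] + 1/10·h[2]
  h[1] = 1 + 1/5·h[0] + 1/5·h[1] + 2/5·h[2]
  h[2] = 1 + 1/5·h[0] + 2/5·h[1] + 3/10·h[2]
Solving the 3×3 linear system over states ≠ 3 gives exactly h = [40/7, 165/28, 45/7, 0] (h[3] = 0 is the target).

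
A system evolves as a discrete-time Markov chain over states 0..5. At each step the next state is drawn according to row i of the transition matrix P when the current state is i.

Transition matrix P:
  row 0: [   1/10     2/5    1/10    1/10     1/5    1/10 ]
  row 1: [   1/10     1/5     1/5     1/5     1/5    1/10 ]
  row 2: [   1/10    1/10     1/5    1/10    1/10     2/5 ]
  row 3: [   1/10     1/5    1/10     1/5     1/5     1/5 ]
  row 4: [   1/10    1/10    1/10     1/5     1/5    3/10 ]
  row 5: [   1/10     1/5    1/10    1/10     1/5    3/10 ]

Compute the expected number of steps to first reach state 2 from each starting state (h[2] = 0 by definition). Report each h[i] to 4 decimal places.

h = [8.1667, 7.5000, 0.0000, 8.3333, 8.4167, 8.3333]

First-step conditioning: h[2] = 0; for i ≠ 2, h[i] = 1 + Σ_k P[i][k]·h[k].
  h[0] = 1 + 1/10·h[0] + 2/5·h[1] + 1/10·h[3] + 1/5·h[4] + 1/10·h[5]
  h[1] = 1 + 1/10·h[0] + 1/5·h[1] + 1/5·h[3] + 1/5·h[4] + 1/10·h[5]
  h[3] = 1 + 1/10·h[0] + 1/5·h[1] + 1/5·h[3] + 1/5·h[4] + 1/5·h[5]
  h[4] = 1 + 1/10·h[0] + 1/10·h[1] + 1/5·h[3] + 1/5·h[4] + 3/10·h[5]
  h[5] = 1 + 1/10·h[0] + 1/5·h[1] + 1/10·h[3] + 1/5·h[4] + 3/10·h[5]
Solving the 5×5 linear system over states ≠ 2 gives exactly h = [49/6, 15/2, 0, 25/3, 101/12, 25/3] (h[2] = 0 is the target).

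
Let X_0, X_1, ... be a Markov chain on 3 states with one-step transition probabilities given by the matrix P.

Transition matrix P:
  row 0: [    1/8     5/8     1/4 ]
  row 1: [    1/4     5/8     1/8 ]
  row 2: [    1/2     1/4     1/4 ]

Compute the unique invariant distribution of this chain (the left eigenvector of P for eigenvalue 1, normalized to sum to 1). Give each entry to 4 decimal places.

Balance equations π_j = Σ_i π_i·P[i][j]:
  π_0 = 1/8·π_0 + 1/4·π_1 + 1/2·π_2
  π_1 = 5/8·π_0 + 5/8·π_1 + 1/4·π_2
  normalize: π_0 + π_1 + π_2 = 1
Solving the linear system gives exactly π = [16/61, 34/61, 11/61].

π = [0.2623, 0.5574, 0.1803]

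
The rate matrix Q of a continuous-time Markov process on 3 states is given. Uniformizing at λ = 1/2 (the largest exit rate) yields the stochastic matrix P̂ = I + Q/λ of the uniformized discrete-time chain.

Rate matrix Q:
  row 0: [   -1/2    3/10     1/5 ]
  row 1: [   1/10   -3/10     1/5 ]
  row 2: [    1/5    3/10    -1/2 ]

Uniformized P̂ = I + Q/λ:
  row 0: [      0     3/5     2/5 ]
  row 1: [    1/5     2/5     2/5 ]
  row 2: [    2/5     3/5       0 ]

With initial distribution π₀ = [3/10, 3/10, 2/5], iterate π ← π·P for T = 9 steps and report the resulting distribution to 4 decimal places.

t=0: π = [0.3000, 0.3000, 0.4000]
t=1: π = [0.2200, 0.5400, 0.2400]
t=2: π = [0.2040, 0.4920, 0.3040]
t=3: π = [0.2200, 0.5016, 0.2784]
t=4: π = [0.2117, 0.4997, 0.2886]
t=5: π = [0.2154, 0.5001, 0.2845]
t=6: π = [0.2138, 0.5000, 0.2862]
t=7: π = [0.2145, 0.5000, 0.2855]
t=8: π = [0.2142, 0.5000, 0.2858]
t=9: π = [0.2143, 0.5000, 0.2857]

π = [0.2143, 0.5000, 0.2857]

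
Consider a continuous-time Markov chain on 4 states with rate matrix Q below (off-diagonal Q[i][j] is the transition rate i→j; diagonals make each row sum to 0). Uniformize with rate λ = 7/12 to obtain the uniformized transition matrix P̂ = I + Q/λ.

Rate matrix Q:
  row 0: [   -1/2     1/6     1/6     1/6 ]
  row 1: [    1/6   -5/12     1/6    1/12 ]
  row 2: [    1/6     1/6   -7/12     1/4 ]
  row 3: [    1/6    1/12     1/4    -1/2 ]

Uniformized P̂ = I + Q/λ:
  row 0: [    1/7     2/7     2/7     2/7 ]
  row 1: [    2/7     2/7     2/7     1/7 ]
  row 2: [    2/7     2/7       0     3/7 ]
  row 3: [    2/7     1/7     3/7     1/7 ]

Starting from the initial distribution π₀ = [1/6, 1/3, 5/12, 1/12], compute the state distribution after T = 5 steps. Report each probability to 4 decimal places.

t=0: π = [0.1667, 0.3333, 0.4167, 0.0833]
t=1: π = [0.2619, 0.2738, 0.1786, 0.2857]
t=2: π = [0.2483, 0.2449, 0.2755, 0.2313]
t=3: π = [0.2502, 0.2527, 0.2400, 0.2570]
t=4: π = [0.2500, 0.2490, 0.2539, 0.2472]
t=5: π = [0.2500, 0.2504, 0.2485, 0.2511]

π = [0.2500, 0.2504, 0.2485, 0.2511]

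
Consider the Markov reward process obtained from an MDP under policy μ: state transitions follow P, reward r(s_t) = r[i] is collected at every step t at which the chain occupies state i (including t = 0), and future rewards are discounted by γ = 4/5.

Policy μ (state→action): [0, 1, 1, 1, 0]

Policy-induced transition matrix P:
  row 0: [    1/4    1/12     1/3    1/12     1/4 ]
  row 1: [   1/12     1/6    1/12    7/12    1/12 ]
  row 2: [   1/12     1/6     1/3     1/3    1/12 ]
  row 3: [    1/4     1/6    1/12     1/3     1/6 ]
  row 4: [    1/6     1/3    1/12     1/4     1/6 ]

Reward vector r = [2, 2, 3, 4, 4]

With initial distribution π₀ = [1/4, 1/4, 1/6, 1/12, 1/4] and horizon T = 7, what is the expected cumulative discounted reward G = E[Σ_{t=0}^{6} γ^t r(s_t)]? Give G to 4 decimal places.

G = 12.0370

t=0: π = [0.2500, 0.2500, 0.1667, 0.0833, 0.2500], E[r] = 2.8333, γ^t·E[r] = 2.833333, running G = 2.833333
t=1: π = [0.1597, 0.1875, 0.1875, 0.3125, 0.1528], E[r] = 3.1181, γ^t·E[r] = 2.494444, running G = 5.327778
t=2: π = [0.1748, 0.1788, 0.1701, 0.3275, 0.1487], E[r] = 3.1227, γ^t·E[r] = 1.998519, running G = 7.326296
t=3: π = [0.1794, 0.1769, 0.1696, 0.3220, 0.1522], E[r] = 3.1178, γ^t·E[r] = 1.596296, running G = 8.922593
t=4: π = [0.1796, 0.1771, 0.1706, 0.3200, 0.1527], E[r] = 3.1161, γ^t·E[r] = 1.276360, running G = 10.198953
t=5: π = [0.1793, 0.1772, 0.1709, 0.3200, 0.1527], E[r] = 3.1161, γ^t·E[r] = 1.021100, running G = 11.220053
t=6: π = [0.1793, 0.1772, 0.1709, 0.3201, 0.1526], E[r] = 3.1162, γ^t·E[r] = 0.816903, running G = 12.036956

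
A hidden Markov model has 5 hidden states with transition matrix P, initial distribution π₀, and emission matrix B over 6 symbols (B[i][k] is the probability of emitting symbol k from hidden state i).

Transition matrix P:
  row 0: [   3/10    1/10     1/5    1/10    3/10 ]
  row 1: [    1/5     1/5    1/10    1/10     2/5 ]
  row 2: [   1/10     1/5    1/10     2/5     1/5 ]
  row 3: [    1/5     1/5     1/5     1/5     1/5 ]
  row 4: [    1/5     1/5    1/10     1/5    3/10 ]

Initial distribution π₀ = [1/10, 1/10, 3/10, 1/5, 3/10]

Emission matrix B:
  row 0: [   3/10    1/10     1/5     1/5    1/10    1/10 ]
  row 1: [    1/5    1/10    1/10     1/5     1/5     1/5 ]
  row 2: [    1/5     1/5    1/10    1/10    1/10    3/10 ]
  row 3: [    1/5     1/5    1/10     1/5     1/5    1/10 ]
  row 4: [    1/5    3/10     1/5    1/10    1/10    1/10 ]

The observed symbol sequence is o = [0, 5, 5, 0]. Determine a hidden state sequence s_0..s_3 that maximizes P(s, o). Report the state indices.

path = [2, 3, 2, 3]

t=0: δ = [3.000e-02, 2.000e-02, 6.000e-02, 4.000e-02, 6.000e-02]  (obs o_0=0)
t=1: δ = [1.200e-03, 2.400e-03, 2.400e-03, 2.400e-03, 1.800e-03]  ψ = [4, 2, 3, 2, 4]  (obs o_1=5)
t=2: δ = [4.800e-05, 9.600e-05, 1.440e-04, 9.600e-05, 9.600e-05]  ψ = [1, 1, 3, 2, 1]  (obs o_2=5)
t=3: δ = [5.760e-06, 5.760e-06, 3.840e-06, 1.152e-05, 7.680e-06]  ψ = [1, 2, 3, 2, 1]  (obs o_3=0)
backtrack: best end state = 3; path = [2, 3, 2, 3]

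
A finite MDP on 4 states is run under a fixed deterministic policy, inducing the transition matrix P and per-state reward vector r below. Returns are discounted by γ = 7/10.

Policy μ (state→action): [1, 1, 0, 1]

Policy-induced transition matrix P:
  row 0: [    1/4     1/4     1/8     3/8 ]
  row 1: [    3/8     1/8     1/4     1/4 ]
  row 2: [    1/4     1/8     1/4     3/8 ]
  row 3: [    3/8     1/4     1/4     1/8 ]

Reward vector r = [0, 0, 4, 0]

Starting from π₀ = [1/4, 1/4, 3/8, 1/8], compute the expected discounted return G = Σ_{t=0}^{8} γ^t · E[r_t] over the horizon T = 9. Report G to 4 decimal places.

G = 3.3822

t=0: π = [0.2500, 0.2500, 0.3750, 0.1250], E[r] = 1.5000, γ^t·E[r] = 1.500000, running G = 1.500000
t=1: π = [0.2969, 0.1719, 0.2188, 0.3125], E[r] = 0.8750, γ^t·E[r] = 0.612500, running G = 2.112500
t=2: π = [0.3105, 0.2012, 0.2129, 0.2754], E[r] = 0.8516, γ^t·E[r] = 0.417266, running G = 2.529766
t=3: π = [0.3096, 0.1982, 0.2112, 0.2810], E[r] = 0.8447, γ^t·E[r] = 0.289741, running G = 2.819507
t=4: π = [0.3099, 0.1988, 0.2113, 0.2800], E[r] = 0.8452, γ^t·E[r] = 0.202936, running G = 3.022443
t=5: π = [0.3098, 0.1987, 0.2113, 0.2802], E[r] = 0.8450, γ^t·E[r] = 0.142027, running G = 3.164470
t=6: π = [0.3099, 0.1988, 0.2113, 0.2801], E[r] = 0.8451, γ^t·E[r] = 0.099422, running G = 3.263892
t=7: π = [0.3099, 0.1987, 0.2113, 0.2801], E[r] = 0.8451, γ^t·E[r] = 0.069595, running G = 3.333487
t=8: π = [0.3099, 0.1987, 0.2113, 0.2801], E[r] = 0.8451, γ^t·E[r] = 0.048717, running G = 3.382204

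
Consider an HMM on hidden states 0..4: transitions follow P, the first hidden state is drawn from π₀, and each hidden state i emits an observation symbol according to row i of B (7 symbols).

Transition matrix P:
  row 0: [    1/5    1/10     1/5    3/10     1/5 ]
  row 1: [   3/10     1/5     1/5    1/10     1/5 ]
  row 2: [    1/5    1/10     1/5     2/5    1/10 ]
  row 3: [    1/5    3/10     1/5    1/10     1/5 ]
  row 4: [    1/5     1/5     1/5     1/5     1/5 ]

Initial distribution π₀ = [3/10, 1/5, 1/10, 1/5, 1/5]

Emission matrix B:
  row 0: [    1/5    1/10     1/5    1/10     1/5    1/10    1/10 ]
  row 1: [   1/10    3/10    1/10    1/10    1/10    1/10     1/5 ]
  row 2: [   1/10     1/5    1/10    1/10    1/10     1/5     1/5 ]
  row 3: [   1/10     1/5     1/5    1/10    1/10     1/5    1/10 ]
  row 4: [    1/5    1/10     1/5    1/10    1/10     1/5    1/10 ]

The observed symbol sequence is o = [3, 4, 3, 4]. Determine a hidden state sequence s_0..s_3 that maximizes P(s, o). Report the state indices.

t=0: δ = [3.000e-02, 2.000e-02, 1.000e-02, 2.000e-02, 2.000e-02]  (obs o_0=3)
t=1: δ = [1.200e-03, 6.000e-04, 6.000e-04, 9.000e-04, 6.000e-04]  ψ = [0, 3, 0, 0, 0]  (obs o_1=4)
t=2: δ = [2.400e-05, 2.700e-05, 2.400e-05, 3.600e-05, 2.400e-05]  ψ = [0, 3, 0, 0, 0]  (obs o_2=3)
t=3: δ = [1.620e-06, 1.080e-06, 7.200e-07, 9.600e-07, 7.200e-07]  ψ = [1, 3, 3, 2, 3]  (obs o_3=4)
backtrack: best end state = 0; path = [0, 3, 1, 0]

path = [0, 3, 1, 0]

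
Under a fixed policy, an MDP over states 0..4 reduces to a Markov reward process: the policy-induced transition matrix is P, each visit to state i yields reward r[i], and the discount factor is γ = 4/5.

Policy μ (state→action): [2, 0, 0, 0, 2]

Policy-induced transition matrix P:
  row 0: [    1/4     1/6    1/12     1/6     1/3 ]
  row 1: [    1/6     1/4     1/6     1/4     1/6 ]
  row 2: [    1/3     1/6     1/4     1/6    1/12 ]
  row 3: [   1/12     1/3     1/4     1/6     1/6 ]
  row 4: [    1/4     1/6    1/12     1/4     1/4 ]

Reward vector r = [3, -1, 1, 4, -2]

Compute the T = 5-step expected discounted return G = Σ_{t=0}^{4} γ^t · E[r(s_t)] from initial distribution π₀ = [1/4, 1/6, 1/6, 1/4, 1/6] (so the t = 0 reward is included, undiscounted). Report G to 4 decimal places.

t=0: π = [0.2500, 0.1667, 0.1667, 0.2500, 0.1667], E[r] = 1.4167, γ^t·E[r] = 1.416667, running G = 1.416667
t=1: π = [0.2083, 0.2222, 0.1667, 0.1944, 0.2083], E[r] = 0.9306, γ^t·E[r] = 0.744444, running G = 2.161111
t=2: π = [0.2130, 0.2176, 0.1620, 0.2025, 0.2049], E[r] = 0.9838, γ^t·E[r] = 0.629630, running G = 2.790741
t=3: π = [0.2116, 0.2186, 0.1622, 0.2019, 0.2057], E[r] = 0.9745, γ^t·E[r] = 0.498963, running G = 3.289704
t=4: π = [0.2117, 0.2185, 0.1622, 0.2020, 0.2056], E[r] = 0.9757, γ^t·E[r] = 0.399631, running G = 3.689335

G = 3.6893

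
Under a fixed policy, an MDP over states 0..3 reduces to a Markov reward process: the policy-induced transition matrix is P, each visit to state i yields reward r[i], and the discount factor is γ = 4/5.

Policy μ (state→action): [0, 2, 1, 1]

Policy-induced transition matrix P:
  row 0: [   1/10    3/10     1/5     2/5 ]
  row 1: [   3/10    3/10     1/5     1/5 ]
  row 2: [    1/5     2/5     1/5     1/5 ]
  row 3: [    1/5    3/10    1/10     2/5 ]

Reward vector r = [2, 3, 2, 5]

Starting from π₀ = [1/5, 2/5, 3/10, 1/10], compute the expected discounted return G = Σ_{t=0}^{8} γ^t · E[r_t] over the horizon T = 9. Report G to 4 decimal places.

t=0: π = [0.2000, 0.4000, 0.3000, 0.1000], E[r] = 2.7000, γ^t·E[r] = 2.700000, running G = 2.700000
t=1: π = [0.2200, 0.3300, 0.1900, 0.2600], E[r] = 3.1100, γ^t·E[r] = 2.488000, running G = 5.188000
t=2: π = [0.2110, 0.3190, 0.1740, 0.2960], E[r] = 3.2070, γ^t·E[r] = 2.052480, running G = 7.240480
t=3: π = [0.2108, 0.3174, 0.1704, 0.3014], E[r] = 3.2216, γ^t·E[r] = 1.649459, running G = 8.889939
t=4: π = [0.2107, 0.3170, 0.1699, 0.3024], E[r] = 3.2244, γ^t·E[r] = 1.320698, running G = 10.210637
t=5: π = [0.2106, 0.3170, 0.1698, 0.3026], E[r] = 3.2248, γ^t·E[r] = 1.056718, running G = 11.267355
t=6: π = [0.2106, 0.3170, 0.1697, 0.3027], E[r] = 3.2249, γ^t·E[r] = 0.845396, running G = 12.112751
t=7: π = [0.2106, 0.3170, 0.1697, 0.3027], E[r] = 3.2249, γ^t·E[r] = 0.676320, running G = 12.789071
t=8: π = [0.2106, 0.3170, 0.1697, 0.3027], E[r] = 3.2249, γ^t·E[r] = 0.541057, running G = 13.330127

G = 13.3301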